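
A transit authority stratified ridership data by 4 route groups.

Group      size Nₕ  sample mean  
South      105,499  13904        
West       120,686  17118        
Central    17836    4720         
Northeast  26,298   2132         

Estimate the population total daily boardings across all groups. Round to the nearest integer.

3673014300

Population total = Σ Nₕ·x̄ₕ (each stratum's size times its mean).
105499·13904 + 120686·17118 + 17836·4720 + 26298·2132 = 1466858096 + 2065902948 + 84185920 + 56067336 = 3673014300.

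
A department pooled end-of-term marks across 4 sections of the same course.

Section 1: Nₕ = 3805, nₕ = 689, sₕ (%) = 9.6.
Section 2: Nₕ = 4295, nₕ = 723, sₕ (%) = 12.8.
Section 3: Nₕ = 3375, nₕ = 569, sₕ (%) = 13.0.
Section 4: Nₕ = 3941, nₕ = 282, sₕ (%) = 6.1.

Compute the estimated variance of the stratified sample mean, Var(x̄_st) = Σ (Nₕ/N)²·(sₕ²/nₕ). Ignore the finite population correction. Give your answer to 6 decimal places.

0.048598

N = 15416. Term for each stratum: Wₕ²sₕ²/nₕ.
Var(x̄_st) = 0.008148716 + 0.017589949 + 0.014235692 + 0.008623430 = 0.048597786 → 0.048598.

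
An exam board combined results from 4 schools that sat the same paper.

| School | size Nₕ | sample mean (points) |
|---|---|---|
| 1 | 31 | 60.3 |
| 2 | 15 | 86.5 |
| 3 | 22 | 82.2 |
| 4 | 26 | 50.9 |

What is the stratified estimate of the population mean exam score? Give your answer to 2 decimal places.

N = 31 + 15 + 22 + 26 = 94.
Overall mean = Σ (Nₕ/N)·x̄ₕ — weight by population share, not a simple average.
Σ Nₕx̄ₕ = 31·60.3 + 15·86.5 + 22·82.2 + 26·50.9 = 1869.3 + 1297.5 + 1808.4 + 1323.4 = 6298.6.
Divide by N: 6298.6 / 94 = 67.0064... → 67.01.

67.01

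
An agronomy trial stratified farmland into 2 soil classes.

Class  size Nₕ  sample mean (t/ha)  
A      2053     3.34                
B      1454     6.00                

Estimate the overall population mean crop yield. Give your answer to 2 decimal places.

4.44

N = 3507; weights Wₕ = Nₕ/N = (0.5854, 0.4146).
x̄_st = Σ Wₕ·x̄ₕ = 0.5854·3.34 + 0.4146·6.00 ≈ 4.4428...
→ 4.44.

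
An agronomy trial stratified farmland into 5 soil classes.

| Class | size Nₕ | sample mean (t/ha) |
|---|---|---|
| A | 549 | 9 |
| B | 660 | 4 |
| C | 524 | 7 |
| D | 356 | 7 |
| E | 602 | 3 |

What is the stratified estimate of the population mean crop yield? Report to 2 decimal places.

5.78

x̄_st = (Σ Nₕx̄ₕ) / (Σ Nₕ) = (549·9 + 660·4 + 524·7 + 356·7 + 602·3) / 2691
= 15547 / 2691 = 5.7774... → 5.78.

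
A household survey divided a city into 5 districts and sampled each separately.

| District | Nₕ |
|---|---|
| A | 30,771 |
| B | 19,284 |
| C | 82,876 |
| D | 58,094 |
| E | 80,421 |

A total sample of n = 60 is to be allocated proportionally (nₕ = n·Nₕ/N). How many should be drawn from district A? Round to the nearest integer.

7

N = 30771 + 19284 + 82876 + 58094 + 80421 = 271446.
n_A = 60·30771/271446 = 6.802... → 7.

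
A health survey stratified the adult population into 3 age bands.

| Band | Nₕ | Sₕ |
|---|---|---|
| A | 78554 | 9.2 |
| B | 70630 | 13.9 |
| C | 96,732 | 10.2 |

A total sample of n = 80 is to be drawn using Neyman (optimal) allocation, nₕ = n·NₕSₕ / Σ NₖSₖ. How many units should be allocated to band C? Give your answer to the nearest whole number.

29

Σ NₕSₕ = 78554·9.2 + 70630·13.9 + 96732·10.2 = 2691120.2.
Share for C: 986666.4/2691120.2 = 0.36664.
n_C = 80 × 0.36664 = 29.331... → 29.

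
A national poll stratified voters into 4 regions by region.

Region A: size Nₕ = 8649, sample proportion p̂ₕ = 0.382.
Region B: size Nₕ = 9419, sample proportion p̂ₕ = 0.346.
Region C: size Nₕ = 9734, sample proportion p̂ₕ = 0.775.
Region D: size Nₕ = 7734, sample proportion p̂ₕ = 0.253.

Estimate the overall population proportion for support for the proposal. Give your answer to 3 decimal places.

N = 8649 + 9419 + 9734 + 7734 = 35536.
Overall proportion = Σ (Nₕ/N)·p̂ₕ.
Σ Nₕp̂ₕ = 3303.918 + 3258.974 + 7543.85 + 1956.702 = 16063.444.
16063.444 / 35536 = 0.45203... → 0.452.

0.452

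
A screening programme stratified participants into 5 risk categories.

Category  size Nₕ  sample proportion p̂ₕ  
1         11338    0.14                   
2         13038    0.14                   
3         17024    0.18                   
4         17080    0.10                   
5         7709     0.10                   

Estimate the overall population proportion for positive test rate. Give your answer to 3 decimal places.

N = 11338 + 13038 + 17024 + 17080 + 7709 = 66189.
Overall proportion = Σ (Nₕ/N)·p̂ₕ.
Σ Nₕp̂ₕ = 1587.32 + 1825.32 + 3064.32 + 1708 + 770.9 = 8955.86.
8955.86 / 66189 = 0.13531... → 0.135.

0.135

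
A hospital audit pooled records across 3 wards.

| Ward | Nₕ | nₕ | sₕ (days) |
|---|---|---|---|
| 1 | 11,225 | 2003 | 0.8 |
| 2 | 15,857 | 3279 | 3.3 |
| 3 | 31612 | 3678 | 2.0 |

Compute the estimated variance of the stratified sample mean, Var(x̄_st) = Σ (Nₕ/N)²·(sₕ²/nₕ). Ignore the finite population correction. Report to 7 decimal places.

N = 58694. Term for each stratum: Wₕ²sₕ²/nₕ.
Var(x̄_st) = 0.0000116865 + 0.0002424047 + 0.0003154749 = 0.0005695661 → 0.0005696.

0.0005696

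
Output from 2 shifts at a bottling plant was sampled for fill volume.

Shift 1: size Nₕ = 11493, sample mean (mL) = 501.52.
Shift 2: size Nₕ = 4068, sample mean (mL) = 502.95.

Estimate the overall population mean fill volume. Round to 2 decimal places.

501.89

N = 11493 + 4068 = 15561.
Weight each subgroup mean by Nₕ/N and sum.
Σ Nₕx̄ₕ = 11493·501.52 + 4068·502.95 = 5763969.36 + 2046000.6 = 7809969.96.
Divide by N: 7809969.96 / 15561 = 501.8938... → 501.89.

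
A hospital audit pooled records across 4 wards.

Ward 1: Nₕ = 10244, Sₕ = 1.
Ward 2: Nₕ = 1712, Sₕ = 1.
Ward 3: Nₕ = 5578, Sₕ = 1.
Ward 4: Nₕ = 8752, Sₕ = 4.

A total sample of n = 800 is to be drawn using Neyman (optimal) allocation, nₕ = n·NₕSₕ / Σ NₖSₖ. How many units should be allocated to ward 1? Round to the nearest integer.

156

1: NₕSₕ = 10244·1 = 10244
2: NₕSₕ = 1712·1 = 1712
3: NₕSₕ = 5578·1 = 5578
4: NₕSₕ = 8752·4 = 35008
Σ NₕSₕ = 52542.
n_1 = 800·10244/52542 = 155.974... → 156.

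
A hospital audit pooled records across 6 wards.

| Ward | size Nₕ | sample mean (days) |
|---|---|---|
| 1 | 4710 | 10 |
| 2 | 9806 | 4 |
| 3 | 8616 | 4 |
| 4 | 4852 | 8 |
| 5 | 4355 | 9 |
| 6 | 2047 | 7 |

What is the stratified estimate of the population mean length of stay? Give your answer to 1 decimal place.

6.2

N = 34386; weights Wₕ = Nₕ/N = (0.1370, 0.2852, 0.2506, 0.1411, 0.1267, 0.0595).
x̄_st = Σ Wₕ·x̄ₕ = 0.1370·10 + 0.2852·4 + 0.2506·4 + 0.1411·8 + 0.1267·9 + 0.0595·7 ≈ 6.198...
→ 6.2.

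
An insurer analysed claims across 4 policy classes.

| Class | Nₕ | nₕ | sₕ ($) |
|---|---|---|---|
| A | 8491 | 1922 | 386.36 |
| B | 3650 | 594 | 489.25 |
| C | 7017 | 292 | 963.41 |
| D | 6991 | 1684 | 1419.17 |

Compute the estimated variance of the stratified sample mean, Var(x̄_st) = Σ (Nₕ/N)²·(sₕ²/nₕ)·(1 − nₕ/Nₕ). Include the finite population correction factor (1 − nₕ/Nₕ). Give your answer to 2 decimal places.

N = 26149. Term for each stratum: Wₕ²sₕ²/nₕ·(1−nₕ/Nₕ).
Var(x̄_st) = 6.33547 + 6.57372 + 219.36788 + 64.89406 = 297.17114 → 297.17.

297.17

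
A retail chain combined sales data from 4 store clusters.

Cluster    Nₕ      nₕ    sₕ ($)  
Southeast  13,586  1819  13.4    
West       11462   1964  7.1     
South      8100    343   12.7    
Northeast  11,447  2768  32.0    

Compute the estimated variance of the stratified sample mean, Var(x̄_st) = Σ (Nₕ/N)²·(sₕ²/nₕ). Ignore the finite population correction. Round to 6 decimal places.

0.050746

N = 44595; Wₕ = Nₕ/N.
cluster Southeast: (13586/44595)²·13.4²/1819 = 0.009161947
cluster West: (11462/44595)²·7.1²/1964 = 0.001695601
cluster South: (8100/44595)²·12.7²/343 = 0.015513544
cluster Northeast: (11447/44595)²·32.0²/2768 = 0.024375015
Sum = 0.050746108 → 0.050746.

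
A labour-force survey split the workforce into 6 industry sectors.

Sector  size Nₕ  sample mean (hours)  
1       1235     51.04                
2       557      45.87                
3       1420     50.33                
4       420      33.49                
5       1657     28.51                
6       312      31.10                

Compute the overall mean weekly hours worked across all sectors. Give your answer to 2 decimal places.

N = 1235 + 557 + 1420 + 420 + 1657 + 312 = 5601.
The stratified mean weights each stratum mean by its population share Nₕ/N.
Σ Nₕx̄ₕ = 1235·51.04 + 557·45.87 + 1420·50.33 + 420·33.49 + 1657·28.51 + 312·31.10 = 63034.4 + 25549.59 + 71468.6 + 14065.8 + 47241.07 + 9703.2 = 231062.66.
Divide by N: 231062.66 / 5601 = 41.2538... → 41.25.

41.25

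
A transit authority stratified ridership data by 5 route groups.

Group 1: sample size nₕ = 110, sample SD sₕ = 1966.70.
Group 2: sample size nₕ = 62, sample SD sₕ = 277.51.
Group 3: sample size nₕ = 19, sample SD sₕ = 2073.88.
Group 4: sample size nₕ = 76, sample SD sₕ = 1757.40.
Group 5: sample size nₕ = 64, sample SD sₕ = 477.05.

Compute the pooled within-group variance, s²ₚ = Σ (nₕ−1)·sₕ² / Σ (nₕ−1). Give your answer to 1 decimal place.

Degrees of freedom: 109 + 61 + 18 + 75 + 63 = 326.
Σ(nₕ−1)sₕ² = 109·3867908.89 + 61·77011.8001 + 18·4300978.2544 + 75·3088454.76 + 63·227576.7025 = 749688836.6528.
s²ₚ = 749688836.6528 / 326 = 2299659.008... → 2299659.0.

2299659.0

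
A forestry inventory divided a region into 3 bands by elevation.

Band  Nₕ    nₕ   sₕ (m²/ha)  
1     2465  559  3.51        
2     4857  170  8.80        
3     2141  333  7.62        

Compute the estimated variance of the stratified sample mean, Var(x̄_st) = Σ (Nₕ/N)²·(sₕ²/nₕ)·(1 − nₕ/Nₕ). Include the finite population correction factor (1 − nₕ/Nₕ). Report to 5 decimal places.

0.12450

N = 9463; Wₕ = Nₕ/N.
band 1: (2465/9463)²·3.51²/559·(1 − 559/2465) = 0.00115634
band 2: (4857/9463)²·8.80²/170·(1 − 170/4857) = 0.11580353
band 3: (2141/9463)²·7.62²/333·(1 − 333/2141) = 0.00753743
Sum = 0.12449729 → 0.12450.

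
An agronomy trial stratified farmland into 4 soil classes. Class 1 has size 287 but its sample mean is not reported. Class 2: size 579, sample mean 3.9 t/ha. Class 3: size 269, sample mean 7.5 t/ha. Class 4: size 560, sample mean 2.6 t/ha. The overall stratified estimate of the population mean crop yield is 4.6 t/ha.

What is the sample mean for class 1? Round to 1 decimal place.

Σ Nₕx̄ₕ = N·μ, so 287·x̄_1 = 1695·4.6 − (579·3.9 + 269·7.5 + 560·2.6).
= 7797 − 5731.6 = 2065.4.
x̄_1 = 2065.4 / 287 = 7.197... → 7.2.

7.2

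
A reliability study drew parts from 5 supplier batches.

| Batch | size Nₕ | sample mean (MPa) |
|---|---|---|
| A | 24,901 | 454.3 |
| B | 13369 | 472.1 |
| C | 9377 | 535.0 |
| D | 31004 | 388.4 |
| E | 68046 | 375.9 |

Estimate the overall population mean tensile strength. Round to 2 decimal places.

410.79

x̄_st = (Σ Nₕx̄ₕ) / (Σ Nₕ) = (24901·454.3 + 13369·472.1 + 9377·535.0 + 31004·388.4 + 68046·375.9) / 146697
= 60261169.2 / 146697 = 410.7867... → 410.79.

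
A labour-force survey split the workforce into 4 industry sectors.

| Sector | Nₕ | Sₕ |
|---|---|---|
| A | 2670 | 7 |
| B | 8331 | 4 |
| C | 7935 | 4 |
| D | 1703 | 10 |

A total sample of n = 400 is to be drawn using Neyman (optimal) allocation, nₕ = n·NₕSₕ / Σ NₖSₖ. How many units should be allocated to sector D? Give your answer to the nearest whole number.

A: NₕSₕ = 2670·7 = 18690
B: NₕSₕ = 8331·4 = 33324
C: NₕSₕ = 7935·4 = 31740
D: NₕSₕ = 1703·10 = 17030
Σ NₕSₕ = 100784.
n_D = 400·17030/100784 = 67.590... → 68.

68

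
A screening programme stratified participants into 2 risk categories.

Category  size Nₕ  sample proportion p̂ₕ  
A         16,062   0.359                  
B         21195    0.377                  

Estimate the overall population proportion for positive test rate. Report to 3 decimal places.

0.369

Wₕ = Nₕ/N with N = 37257: 0.4311, 0.5689.
p̂_st = 0.4311·0.359 + 0.5689·0.377 ≈ 0.36924... → 0.369.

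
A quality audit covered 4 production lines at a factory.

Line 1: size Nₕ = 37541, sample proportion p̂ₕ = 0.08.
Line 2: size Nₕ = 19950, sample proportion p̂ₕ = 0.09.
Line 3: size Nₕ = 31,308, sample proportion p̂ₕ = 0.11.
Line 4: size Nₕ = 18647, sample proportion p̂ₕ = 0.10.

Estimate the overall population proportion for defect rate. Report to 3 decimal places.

0.094

N = 37541 + 19950 + 31308 + 18647 = 107446.
Overall proportion = Σ (Nₕ/N)·p̂ₕ.
Σ Nₕp̂ₕ = 3003.28 + 1795.5 + 3443.88 + 1864.7 = 10107.36.
10107.36 / 107446 = 0.09407... → 0.094.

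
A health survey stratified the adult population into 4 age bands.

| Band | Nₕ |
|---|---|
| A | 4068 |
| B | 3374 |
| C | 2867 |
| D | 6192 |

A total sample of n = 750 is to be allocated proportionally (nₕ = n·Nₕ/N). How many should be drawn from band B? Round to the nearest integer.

153

N = 4068 + 3374 + 2867 + 6192 = 16501.
n_B = 750·3374/16501 = 153.354... → 153.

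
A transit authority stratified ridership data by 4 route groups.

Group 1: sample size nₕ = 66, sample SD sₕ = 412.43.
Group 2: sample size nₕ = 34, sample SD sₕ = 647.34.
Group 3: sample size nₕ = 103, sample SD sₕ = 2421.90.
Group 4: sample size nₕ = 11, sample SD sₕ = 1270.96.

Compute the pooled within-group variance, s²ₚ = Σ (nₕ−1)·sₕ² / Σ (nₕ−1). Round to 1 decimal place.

Degrees of freedom: 65 + 33 + 102 + 10 = 210.
Σ(nₕ−1)sₕ² = 65·170098.5049 + 33·419049.0756 + 102·5865599.61 + 10·1615339.3216 = 639329575.7493.
s²ₚ = 639329575.7493 / 210 = 3044426.551... → 3044426.6.

3044426.6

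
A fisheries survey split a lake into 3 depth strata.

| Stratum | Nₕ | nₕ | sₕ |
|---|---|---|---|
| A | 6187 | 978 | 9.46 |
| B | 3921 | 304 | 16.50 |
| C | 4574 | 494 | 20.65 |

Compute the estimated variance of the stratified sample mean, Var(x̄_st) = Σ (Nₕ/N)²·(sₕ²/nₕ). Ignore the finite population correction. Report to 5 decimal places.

N = 14682; Wₕ = Nₕ/N.
stratum A: (6187/14682)²·9.46²/978 = 0.01624925
stratum B: (3921/14682)²·16.50²/304 = 0.06387303
stratum C: (4574/14682)²·20.65²/494 = 0.08377898
Sum = 0.16390126 → 0.16390.

0.16390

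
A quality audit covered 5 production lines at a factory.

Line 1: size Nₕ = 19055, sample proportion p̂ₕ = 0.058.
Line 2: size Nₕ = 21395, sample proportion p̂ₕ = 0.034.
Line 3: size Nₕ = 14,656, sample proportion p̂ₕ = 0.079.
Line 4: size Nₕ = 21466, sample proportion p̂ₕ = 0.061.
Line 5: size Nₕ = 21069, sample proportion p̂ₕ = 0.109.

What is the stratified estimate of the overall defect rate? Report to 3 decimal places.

0.068

N = 19055 + 21395 + 14656 + 21466 + 21069 = 97641.
Overall proportion = Σ (Nₕ/N)·p̂ₕ.
Σ Nₕp̂ₕ = 1105.19 + 727.43 + 1157.824 + 1309.426 + 2296.521 = 6596.391.
6596.391 / 97641 = 0.06756... → 0.068.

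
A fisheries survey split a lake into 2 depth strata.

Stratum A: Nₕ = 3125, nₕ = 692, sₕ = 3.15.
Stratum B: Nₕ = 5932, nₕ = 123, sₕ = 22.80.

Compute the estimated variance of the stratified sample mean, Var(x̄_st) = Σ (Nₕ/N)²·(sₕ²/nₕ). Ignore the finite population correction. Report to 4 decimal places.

1.8147

N = 9057. Term for each stratum: Wₕ²sₕ²/nₕ.
Var(x̄_st) = 0.0017071 + 1.8130014 = 1.8147084 → 1.8147.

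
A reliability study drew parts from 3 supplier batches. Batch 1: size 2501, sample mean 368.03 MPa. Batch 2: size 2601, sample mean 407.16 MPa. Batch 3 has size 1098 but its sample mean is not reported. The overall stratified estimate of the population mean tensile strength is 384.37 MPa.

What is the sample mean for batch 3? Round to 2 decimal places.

367.60

N = 2501 + 2601 + 1098 = 6200.
Overall total = μ·N = 384.37·6200 = 2383094.
Subtract the known strata: 2501·368.03 + 2601·407.16 = 1979466.19.
Remaining total for batch 3: 2383094 − 1979466.19 = 403627.81.
Divide by its size: 403627.81 / 1098 = 367.6027... → 367.60.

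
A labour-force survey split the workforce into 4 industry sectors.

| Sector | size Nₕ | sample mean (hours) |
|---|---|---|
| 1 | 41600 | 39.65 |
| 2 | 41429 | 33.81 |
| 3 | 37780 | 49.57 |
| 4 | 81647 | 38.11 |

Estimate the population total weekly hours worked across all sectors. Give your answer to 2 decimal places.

8034476.26

Estimate total by summing Nₕ·x̄ₕ over strata.
41600·39.65 + 41429·33.81 + 37780·49.57 + 81647·38.11 = 1649440 + 1400714.49 + 1872754.6 + 3111567.17 = 8034476.26.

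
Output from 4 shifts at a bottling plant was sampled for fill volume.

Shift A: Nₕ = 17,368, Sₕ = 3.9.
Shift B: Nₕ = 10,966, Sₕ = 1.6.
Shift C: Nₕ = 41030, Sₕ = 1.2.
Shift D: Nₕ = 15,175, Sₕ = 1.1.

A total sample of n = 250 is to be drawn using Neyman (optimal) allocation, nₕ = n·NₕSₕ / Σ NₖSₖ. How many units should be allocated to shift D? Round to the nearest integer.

28

Σ NₕSₕ = 17368·3.9 + 10966·1.6 + 41030·1.2 + 15175·1.1 = 151209.3.
Share for D: 16692.5/151209.3 = 0.11039.
n_D = 250 × 0.11039 = 27.598... → 28.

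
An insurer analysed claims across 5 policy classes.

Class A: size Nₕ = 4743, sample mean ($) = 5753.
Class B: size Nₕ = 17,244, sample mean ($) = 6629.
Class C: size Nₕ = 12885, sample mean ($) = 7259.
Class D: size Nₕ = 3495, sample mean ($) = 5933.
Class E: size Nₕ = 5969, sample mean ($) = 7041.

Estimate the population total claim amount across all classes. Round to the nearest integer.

A: 4743·5753 = 27286479
B: 17244·6629 = 114310476
C: 12885·7259 = 93532215
D: 3495·5933 = 20735835
E: 5969·7041 = 42027729
τ̂ = Σ Nₕx̄ₕ = 297892734.

297892734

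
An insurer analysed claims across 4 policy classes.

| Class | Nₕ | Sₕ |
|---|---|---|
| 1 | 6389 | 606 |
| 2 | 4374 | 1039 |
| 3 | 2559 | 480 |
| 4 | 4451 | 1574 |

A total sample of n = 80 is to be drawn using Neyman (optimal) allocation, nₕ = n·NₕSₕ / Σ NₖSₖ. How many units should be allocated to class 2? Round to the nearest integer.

Σ NₕSₕ = 6389·606 + 4374·1039 + 2559·480 + 4451·1574 = 16650514.
Share for 2: 4544586/16650514 = 0.27294.
n_2 = 80 × 0.27294 = 21.835... → 22.

22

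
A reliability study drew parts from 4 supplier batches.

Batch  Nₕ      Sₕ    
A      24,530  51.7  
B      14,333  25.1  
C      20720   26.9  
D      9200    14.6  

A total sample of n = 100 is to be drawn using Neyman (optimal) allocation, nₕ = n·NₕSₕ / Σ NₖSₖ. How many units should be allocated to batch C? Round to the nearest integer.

24

A: NₕSₕ = 24530·51.7 = 1268201
B: NₕSₕ = 14333·25.1 = 359758.3
C: NₕSₕ = 20720·26.9 = 557368
D: NₕSₕ = 9200·14.6 = 134320
Σ NₕSₕ = 2319647.3.
n_C = 100·557368/2319647.3 = 24.028... → 24.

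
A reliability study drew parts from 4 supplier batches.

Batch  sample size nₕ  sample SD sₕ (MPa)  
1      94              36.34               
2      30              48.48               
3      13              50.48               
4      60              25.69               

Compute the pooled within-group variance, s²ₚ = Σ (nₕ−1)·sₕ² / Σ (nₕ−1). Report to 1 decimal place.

1: (94−1)·36.34² = 93·1320.5956 = 122815.3908
2: (30−1)·48.48² = 29·2350.3104 = 68159.0016
3: (13−1)·50.48² = 12·2548.2304 = 30578.7648
4: (60−1)·25.69² = 59·659.9761 = 38938.5899
Numerator = 260491.7471; denominator = Σ(nₕ−1) = 193.
s²ₚ = 260491.7471/193 = 1349.698... → 1349.7.

1349.7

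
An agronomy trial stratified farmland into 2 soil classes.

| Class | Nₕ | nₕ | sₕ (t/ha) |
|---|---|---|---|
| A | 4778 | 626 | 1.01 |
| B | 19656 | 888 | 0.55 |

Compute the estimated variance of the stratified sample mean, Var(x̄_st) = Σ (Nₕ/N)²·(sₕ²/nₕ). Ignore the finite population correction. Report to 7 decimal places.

N = 24434; Wₕ = Nₕ/N.
class A: (4778/24434)²·1.01²/626 = 0.0000623120
class B: (19656/24434)²·0.55²/888 = 0.0002204518
Sum = 0.0002827637 → 0.0002828.

0.0002828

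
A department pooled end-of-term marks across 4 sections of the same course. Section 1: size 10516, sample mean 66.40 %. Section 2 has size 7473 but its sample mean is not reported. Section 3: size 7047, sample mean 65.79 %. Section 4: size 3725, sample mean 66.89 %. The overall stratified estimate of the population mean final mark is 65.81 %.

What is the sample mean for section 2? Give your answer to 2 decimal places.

Σ Nₕx̄ₕ = N·μ, so 7473·x̄_2 = 28761·65.81 − (10516·66.40 + 7047·65.79 + 3725·66.89).
= 1892761.41 − 1411049.78 = 481711.63.
x̄_2 = 481711.63 / 7473 = 64.4603... → 64.46.

64.46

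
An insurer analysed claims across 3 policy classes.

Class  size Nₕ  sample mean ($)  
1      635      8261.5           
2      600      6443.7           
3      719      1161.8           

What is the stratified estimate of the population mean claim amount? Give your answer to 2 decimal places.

5090.89

N = 635 + 600 + 719 = 1954.
Overall mean = Σ (Nₕ/N)·x̄ₕ — weight by population share, not a simple average.
Σ Nₕx̄ₕ = 635·8261.5 + 600·6443.7 + 719·1161.8 = 5246052.5 + 3866220 + 835334.2 = 9947606.7.
Divide by N: 9947606.7 / 1954 = 5090.8939... → 5090.89.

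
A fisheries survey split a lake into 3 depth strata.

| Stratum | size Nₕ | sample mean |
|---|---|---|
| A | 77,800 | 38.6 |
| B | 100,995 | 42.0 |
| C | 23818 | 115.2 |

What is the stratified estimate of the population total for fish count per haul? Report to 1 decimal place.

A: 77800·38.6 = 3003080
B: 100995·42.0 = 4241790
C: 23818·115.2 = 2743833.6
τ̂ = Σ Nₕx̄ₕ = 9988703.6.

9988703.6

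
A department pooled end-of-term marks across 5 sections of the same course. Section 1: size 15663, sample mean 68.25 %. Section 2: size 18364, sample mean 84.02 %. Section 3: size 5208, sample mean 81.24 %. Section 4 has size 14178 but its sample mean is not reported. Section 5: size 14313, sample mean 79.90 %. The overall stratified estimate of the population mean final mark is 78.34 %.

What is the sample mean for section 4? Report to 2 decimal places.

79.49

N = 15663 + 18364 + 5208 + 14178 + 14313 = 67726.
Overall total = μ·N = 78.34·67726 = 5305654.84.
Subtract the known strata: 15663·68.25 + 18364·84.02 + 5208·81.24 + 14313·79.90 = 4178649.65.
Remaining total for section 4: 5305654.84 − 4178649.65 = 1127005.19.
Divide by its size: 1127005.19 / 14178 = 79.4897... → 79.49.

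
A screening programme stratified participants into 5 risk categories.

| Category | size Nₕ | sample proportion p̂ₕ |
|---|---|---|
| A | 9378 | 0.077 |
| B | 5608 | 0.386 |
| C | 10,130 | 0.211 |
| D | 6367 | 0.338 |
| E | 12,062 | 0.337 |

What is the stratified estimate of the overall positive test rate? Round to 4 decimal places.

0.2582

Wₕ = Nₕ/N with N = 43545: 0.2154, 0.1288, 0.2326, 0.1462, 0.2770.
p̂_st = 0.2154·0.077 + 0.1288·0.386 + 0.2326·0.211 + 0.1462·0.338 + 0.2770·0.337 ≈ 0.258151... → 0.2582.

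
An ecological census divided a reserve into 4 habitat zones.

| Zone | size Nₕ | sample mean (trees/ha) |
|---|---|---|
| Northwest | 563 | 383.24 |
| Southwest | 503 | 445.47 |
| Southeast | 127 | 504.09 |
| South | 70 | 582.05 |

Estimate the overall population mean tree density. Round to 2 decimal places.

N = 563 + 503 + 127 + 70 = 1263.
The stratified mean weights each stratum mean by its population share Nₕ/N.
Σ Nₕx̄ₕ = 563·383.24 + 503·445.47 + 127·504.09 + 70·582.05 = 215764.12 + 224071.41 + 64019.43 + 40743.5 = 544598.46.
Divide by N: 544598.46 / 1263 = 431.1943... → 431.19.

431.19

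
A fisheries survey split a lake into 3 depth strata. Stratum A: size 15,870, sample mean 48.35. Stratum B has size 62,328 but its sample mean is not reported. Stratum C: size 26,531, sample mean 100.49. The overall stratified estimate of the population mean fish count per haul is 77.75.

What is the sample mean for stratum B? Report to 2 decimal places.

N = 15870 + 62328 + 26531 = 104729.
Overall total = μ·N = 77.75·104729 = 8142679.75.
Subtract the known strata: 15870·48.35 + 26531·100.49 = 3433414.69.
Remaining total for stratum B: 8142679.75 − 3433414.69 = 4709265.06.
Divide by its size: 4709265.06 / 62328 = 75.5562... → 75.56.

75.56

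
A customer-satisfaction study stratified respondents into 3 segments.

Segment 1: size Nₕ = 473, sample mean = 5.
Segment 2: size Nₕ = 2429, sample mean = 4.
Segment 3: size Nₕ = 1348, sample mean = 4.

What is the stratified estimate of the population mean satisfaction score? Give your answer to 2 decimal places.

x̄_st = (Σ Nₕx̄ₕ) / (Σ Nₕ) = (473·5 + 2429·4 + 1348·4) / 4250
= 17473 / 4250 = 4.1113... → 4.11.

4.11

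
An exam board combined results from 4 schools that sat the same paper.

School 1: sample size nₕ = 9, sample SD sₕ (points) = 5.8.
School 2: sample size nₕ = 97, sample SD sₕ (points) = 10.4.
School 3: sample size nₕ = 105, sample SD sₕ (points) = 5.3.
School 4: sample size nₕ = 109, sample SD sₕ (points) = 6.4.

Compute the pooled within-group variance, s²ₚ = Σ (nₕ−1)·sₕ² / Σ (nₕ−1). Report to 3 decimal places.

56.954

Degrees of freedom: 8 + 96 + 104 + 108 = 316.
Σ(nₕ−1)sₕ² = 8·33.64 + 96·108.16 + 104·28.09 + 108·40.96 = 17997.52.
s²ₚ = 17997.52 / 316 = 56.95418... → 56.954.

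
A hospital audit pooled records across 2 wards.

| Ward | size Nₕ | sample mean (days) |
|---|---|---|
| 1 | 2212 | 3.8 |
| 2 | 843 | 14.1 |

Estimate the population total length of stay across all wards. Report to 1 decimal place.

20291.9

1: 2212·3.8 = 8405.6
2: 843·14.1 = 11886.3
τ̂ = Σ Nₕx̄ₕ = 20291.9.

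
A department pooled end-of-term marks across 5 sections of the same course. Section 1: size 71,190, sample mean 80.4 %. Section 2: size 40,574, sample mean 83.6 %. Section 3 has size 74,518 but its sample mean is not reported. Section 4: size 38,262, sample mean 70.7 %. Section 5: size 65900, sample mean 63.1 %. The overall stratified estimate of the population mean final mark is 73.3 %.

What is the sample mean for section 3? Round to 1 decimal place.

Σ Nₕx̄ₕ = N·μ, so 74518·x̄_3 = 290444·73.3 − (71190·80.4 + 40574·83.6 + 38262·70.7 + 65900·63.1).
= 21289545.2 − 15979075.8 = 5310469.4.
x̄_3 = 5310469.4 / 74518 = 71.264... → 71.3.

71.3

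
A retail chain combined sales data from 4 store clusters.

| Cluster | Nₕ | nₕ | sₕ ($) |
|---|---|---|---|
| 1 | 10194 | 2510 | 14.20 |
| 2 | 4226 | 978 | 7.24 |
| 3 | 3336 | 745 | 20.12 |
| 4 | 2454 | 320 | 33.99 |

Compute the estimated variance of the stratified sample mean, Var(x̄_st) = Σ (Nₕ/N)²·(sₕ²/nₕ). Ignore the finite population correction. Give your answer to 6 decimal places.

0.090819

N = 20210. Term for each stratum: Wₕ²sₕ²/nₕ.
Var(x̄_st) = 0.020438998 + 0.002343498 + 0.014805366 + 0.053231517 = 0.090819378 → 0.090819.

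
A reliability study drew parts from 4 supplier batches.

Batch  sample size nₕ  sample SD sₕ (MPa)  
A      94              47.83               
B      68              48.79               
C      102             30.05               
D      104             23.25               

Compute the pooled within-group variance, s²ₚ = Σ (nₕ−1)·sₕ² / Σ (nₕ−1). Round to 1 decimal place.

1426.2

A: (94−1)·47.83² = 93·2287.7089 = 212756.9277
B: (68−1)·48.79² = 67·2380.4641 = 159491.0947
C: (102−1)·30.05² = 101·903.0025 = 91203.2525
D: (104−1)·23.25² = 103·540.5625 = 55677.9375
Numerator = 519129.2124; denominator = Σ(nₕ−1) = 364.
s²ₚ = 519129.2124/364 = 1426.179... → 1426.2.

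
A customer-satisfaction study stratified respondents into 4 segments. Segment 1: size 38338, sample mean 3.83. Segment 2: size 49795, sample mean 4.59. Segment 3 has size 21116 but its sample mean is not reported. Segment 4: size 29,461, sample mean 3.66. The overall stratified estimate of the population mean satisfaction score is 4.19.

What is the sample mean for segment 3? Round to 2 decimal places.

4.64

Σ Nₕx̄ₕ = N·μ, so 21116·x̄_3 = 138710·4.19 − (38338·3.83 + 49795·4.59 + 29461·3.66).
= 581194.9 − 483220.85 = 97974.05.
x̄_3 = 97974.05 / 21116 = 4.6398... → 4.64.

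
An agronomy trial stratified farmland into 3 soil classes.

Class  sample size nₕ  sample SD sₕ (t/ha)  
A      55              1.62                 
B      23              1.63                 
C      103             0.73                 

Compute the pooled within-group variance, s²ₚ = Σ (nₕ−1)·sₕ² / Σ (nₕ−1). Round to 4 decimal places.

1.4299

A: (55−1)·1.62² = 54·2.6244 = 141.7176
B: (23−1)·1.63² = 22·2.6569 = 58.4518
C: (103−1)·0.73² = 102·0.5329 = 54.3558
Numerator = 254.5252; denominator = Σ(nₕ−1) = 178.
s²ₚ = 254.5252/178 = 1.429917... → 1.4299.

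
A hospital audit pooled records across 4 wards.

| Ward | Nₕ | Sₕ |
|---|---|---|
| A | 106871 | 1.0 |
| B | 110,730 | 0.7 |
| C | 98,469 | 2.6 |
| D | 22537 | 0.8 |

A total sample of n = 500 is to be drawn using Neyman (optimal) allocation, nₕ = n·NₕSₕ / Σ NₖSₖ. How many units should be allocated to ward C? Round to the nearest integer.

Σ NₕSₕ = 106871·1.0 + 110730·0.7 + 98469·2.6 + 22537·0.8 = 458431.
Share for C: 256019.4/458431 = 0.55847.
n_C = 500 × 0.55847 = 279.234... → 279.

279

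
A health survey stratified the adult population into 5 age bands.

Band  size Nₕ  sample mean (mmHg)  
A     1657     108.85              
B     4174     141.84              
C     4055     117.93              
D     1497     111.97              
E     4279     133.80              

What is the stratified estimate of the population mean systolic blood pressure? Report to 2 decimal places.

127.11

N = 15662; weights Wₕ = Nₕ/N = (0.1058, 0.2665, 0.2589, 0.0956, 0.2732).
x̄_st = Σ Wₕ·x̄ₕ = 0.1058·108.85 + 0.2665·141.84 + 0.2589·117.93 + 0.0956·111.97 + 0.2732·133.80 ≈ 127.1077...
→ 127.11.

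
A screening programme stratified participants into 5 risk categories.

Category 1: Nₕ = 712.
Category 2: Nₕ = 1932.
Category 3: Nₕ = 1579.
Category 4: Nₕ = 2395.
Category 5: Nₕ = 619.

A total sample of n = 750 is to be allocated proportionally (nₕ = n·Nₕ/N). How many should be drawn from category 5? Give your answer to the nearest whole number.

64

Share of category 5 = 619/7237 = 0.08553.
Allocate 750 × 0.08553 = 64.150... → 64.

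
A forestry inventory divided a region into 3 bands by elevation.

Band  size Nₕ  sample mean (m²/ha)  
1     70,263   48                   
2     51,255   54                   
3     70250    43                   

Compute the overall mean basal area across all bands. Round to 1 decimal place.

47.8

x̄_st = (Σ Nₕx̄ₕ) / (Σ Nₕ) = (70263·48 + 51255·54 + 70250·43) / 191768
= 9161144 / 191768 = 47.772... → 47.8.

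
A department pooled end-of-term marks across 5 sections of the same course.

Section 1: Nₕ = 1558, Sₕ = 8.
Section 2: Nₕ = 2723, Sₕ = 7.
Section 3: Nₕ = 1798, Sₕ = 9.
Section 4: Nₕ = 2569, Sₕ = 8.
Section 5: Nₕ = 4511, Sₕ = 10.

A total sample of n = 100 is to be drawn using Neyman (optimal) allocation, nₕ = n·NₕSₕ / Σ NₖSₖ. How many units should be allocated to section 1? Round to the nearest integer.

11

Σ NₕSₕ = 1558·8 + 2723·7 + 1798·9 + 2569·8 + 4511·10 = 113369.
Share for 1: 12464/113369 = 0.10994.
n_1 = 100 × 0.10994 = 10.994... → 11.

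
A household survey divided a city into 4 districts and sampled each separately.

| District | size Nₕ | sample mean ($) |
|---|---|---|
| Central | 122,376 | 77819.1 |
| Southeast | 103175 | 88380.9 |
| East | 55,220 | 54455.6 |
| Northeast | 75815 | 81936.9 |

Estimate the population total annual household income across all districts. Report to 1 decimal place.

27860973844.6

Central: 122376·77819.1 = 9523190181.6
Southeast: 103175·88380.9 = 9118699357.5
East: 55220·54455.6 = 3007038232
Northeast: 75815·81936.9 = 6212046073.5
τ̂ = Σ Nₕx̄ₕ = 27860973844.6.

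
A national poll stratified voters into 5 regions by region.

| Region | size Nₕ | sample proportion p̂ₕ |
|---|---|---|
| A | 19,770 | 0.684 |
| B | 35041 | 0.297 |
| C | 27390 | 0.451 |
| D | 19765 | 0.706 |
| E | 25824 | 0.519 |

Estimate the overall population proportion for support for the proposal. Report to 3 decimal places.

N = 19770 + 35041 + 27390 + 19765 + 25824 = 127790.
Overall proportion = Σ (Nₕ/N)·p̂ₕ.
Σ Nₕp̂ₕ = 13522.68 + 10407.177 + 12352.89 + 13954.09 + 13402.656 = 63639.493.
63639.493 / 127790 = 0.49800... → 0.498.

0.498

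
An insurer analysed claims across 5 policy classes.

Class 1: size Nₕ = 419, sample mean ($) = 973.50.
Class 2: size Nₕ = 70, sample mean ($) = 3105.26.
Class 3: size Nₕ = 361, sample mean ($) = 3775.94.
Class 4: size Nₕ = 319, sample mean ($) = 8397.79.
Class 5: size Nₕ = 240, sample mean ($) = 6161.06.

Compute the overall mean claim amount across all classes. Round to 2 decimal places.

x̄_st = (Σ Nₕx̄ₕ) / (Σ Nₕ) = (419·973.50 + 70·3105.26 + 361·3775.94 + 319·8397.79 + 240·6161.06) / 1409
= 6145928.45 / 1409 = 4361.9081... → 4361.91.

4361.91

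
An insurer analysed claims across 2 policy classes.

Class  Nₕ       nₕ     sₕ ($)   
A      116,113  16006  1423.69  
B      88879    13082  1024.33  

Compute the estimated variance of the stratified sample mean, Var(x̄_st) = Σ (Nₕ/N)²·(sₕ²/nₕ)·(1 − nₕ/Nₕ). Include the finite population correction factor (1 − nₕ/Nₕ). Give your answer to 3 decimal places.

47.887

N = 204992. Term for each stratum: Wₕ²sₕ²/nₕ·(1−nₕ/Nₕ).
Var(x̄_st) = 35.028337 + 12.858283 = 47.886621 → 47.887.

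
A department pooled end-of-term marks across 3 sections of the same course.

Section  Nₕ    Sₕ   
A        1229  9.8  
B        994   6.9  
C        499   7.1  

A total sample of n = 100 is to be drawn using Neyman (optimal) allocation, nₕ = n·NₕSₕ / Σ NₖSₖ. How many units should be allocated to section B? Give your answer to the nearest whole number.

31

Σ NₕSₕ = 1229·9.8 + 994·6.9 + 499·7.1 = 22445.7.
Share for B: 6858.6/22445.7 = 0.30556.
n_B = 100 × 0.30556 = 30.556... → 31.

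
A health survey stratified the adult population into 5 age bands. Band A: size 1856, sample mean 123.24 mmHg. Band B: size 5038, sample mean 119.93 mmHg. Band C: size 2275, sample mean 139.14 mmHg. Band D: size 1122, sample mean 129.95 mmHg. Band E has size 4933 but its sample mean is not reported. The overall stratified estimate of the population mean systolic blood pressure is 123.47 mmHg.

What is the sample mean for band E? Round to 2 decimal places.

118.47

N = 1856 + 5038 + 2275 + 1122 + 4933 = 15224.
Overall total = μ·N = 123.47·15224 = 1879707.28.
Subtract the known strata: 1856·123.24 + 5038·119.93 + 2275·139.14 + 1122·129.95 = 1295288.18.
Remaining total for band E: 1879707.28 − 1295288.18 = 584419.1.
Divide by its size: 584419.1 / 4933 = 118.4713... → 118.47.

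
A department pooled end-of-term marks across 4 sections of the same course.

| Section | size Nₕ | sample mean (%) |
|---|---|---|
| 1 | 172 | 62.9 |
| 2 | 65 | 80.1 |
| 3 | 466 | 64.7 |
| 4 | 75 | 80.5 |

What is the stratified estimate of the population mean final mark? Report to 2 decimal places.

N = 778; weights Wₕ = Nₕ/N = (0.2211, 0.0835, 0.5990, 0.0964).
x̄_st = Σ Wₕ·x̄ₕ = 0.2211·62.9 + 0.0835·80.1 + 0.5990·64.7 + 0.0964·80.5 ≈ 67.1118...
→ 67.11.

67.11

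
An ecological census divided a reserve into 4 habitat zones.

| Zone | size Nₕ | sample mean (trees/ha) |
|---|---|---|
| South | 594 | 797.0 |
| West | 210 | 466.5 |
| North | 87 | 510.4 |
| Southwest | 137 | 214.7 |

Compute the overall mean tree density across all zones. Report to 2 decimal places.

x̄_st = (Σ Nₕx̄ₕ) / (Σ Nₕ) = (594·797.0 + 210·466.5 + 87·510.4 + 137·214.7) / 1028
= 645201.7 / 1028 = 627.6281... → 627.63.

627.63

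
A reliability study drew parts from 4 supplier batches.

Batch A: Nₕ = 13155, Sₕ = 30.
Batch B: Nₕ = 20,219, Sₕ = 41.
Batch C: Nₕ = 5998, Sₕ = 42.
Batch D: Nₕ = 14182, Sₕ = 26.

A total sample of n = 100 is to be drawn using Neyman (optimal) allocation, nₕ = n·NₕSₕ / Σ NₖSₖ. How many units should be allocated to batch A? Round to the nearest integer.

A: NₕSₕ = 13155·30 = 394650
B: NₕSₕ = 20219·41 = 828979
C: NₕSₕ = 5998·42 = 251916
D: NₕSₕ = 14182·26 = 368732
Σ NₕSₕ = 1844277.
n_A = 100·394650/1844277 = 21.399... → 21.

21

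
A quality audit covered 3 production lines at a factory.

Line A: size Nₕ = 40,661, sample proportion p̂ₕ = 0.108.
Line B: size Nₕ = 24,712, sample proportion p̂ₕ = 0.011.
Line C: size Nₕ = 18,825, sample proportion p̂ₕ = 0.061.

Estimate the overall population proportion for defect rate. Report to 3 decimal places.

N = 40661 + 24712 + 18825 = 84198.
Overall proportion = Σ (Nₕ/N)·p̂ₕ.
Σ Nₕp̂ₕ = 4391.388 + 271.832 + 1148.325 = 5811.545.
5811.545 / 84198 = 0.06902... → 0.069.

0.069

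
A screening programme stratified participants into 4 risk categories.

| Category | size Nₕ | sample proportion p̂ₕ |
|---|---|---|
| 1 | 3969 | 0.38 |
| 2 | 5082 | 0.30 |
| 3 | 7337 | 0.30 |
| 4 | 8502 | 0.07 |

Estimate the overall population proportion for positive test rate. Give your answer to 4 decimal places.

N = 3969 + 5082 + 7337 + 8502 = 24890.
Overall proportion = Σ (Nₕ/N)·p̂ₕ.
Σ Nₕp̂ₕ = 1508.22 + 1524.6 + 2201.1 + 595.14 = 5829.06.
5829.06 / 24890 = 0.234193... → 0.2342.

0.2342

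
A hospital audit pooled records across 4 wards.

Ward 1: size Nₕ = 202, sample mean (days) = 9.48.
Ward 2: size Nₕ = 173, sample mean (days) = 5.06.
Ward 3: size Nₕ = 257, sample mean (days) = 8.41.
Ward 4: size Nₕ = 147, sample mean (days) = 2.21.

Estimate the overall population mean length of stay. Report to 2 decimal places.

6.77

N = 202 + 173 + 257 + 147 = 779.
Weight each subgroup mean by Nₕ/N and sum.
Σ Nₕx̄ₕ = 202·9.48 + 173·5.06 + 257·8.41 + 147·2.21 = 1914.96 + 875.38 + 2161.37 + 324.87 = 5276.58.
Divide by N: 5276.58 / 779 = 6.7735... → 6.77.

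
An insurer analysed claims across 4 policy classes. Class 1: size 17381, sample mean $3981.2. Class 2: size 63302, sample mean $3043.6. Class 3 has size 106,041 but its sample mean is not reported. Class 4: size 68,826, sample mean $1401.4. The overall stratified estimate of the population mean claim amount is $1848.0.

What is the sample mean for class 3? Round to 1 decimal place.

Σ Nₕx̄ₕ = N·μ, so 106041·x̄_3 = 255550·1848.0 − (17381·3981.2 + 63302·3043.6 + 68826·1401.4).
= 472256400 − 358315960.8 = 113940439.2.
x̄_3 = 113940439.2 / 106041 = 1074.494... → 1074.5.

1074.5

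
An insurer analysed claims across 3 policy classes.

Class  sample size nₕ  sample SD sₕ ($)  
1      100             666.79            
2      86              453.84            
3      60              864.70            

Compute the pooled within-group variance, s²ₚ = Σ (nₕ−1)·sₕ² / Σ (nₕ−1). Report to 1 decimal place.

434726.1

1: (100−1)·666.79² = 99·444608.9041 = 44016281.5059
2: (86−1)·453.84² = 85·205970.7456 = 17507513.376
3: (60−1)·864.70² = 59·747706.09 = 44114659.31
Numerator = 105638454.1919; denominator = Σ(nₕ−1) = 243.
s²ₚ = 105638454.1919/243 = 434726.149... → 434726.1.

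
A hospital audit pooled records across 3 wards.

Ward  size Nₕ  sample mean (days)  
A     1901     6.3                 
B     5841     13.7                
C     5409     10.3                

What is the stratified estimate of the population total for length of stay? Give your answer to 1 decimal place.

Population total = Σ Nₕ·x̄ₕ (each stratum's size times its mean).
1901·6.3 + 5841·13.7 + 5409·10.3 = 11976.3 + 80021.7 + 55712.7 = 147710.7.

147710.7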